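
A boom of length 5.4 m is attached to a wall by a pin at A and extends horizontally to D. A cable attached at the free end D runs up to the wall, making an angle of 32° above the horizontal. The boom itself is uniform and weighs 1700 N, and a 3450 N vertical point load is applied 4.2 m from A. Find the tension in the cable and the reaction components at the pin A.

ΣM about A: T·sin32°·5.4 − 1700·2.7 − 3450·4.2 = 0 → T = 19080/(5.4·0.529919) = 6667.69 ≈ 6668 N.
ΣF_x = 0: A_x − T·cos32° = 0 → A_x = 6667.69 × 0.848048 = 5655 N.
ΣF_y = 0: A_y + T·sin32° − 1700 − 3450 = 0 → A_y = 5150 − 6667.69 × 0.529919 = 1617 N.

T = 6668 N, A_x = 5655 N, A_y = 1617 N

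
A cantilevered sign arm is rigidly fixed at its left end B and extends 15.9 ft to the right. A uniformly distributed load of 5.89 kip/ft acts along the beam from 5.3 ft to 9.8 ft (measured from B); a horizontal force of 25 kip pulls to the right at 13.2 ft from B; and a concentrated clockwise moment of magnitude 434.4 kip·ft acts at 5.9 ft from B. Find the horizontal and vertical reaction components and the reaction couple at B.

B_x = -25.00 kip, B_y = 26.51 kip, M_B = 634.5 kip·ft

Resultant of the distributed load: 5.89 × 4.5 = 26.505 kip at 7.55 ft from B.
ΣF_x = 0: B_x + 25 = 0 → B_x = -25.00 kip.
ΣF_y = 0: B_y − 5.89·4.5 = 0 → B_y = 26.51 kip.
ΣM about B: M_B − (5.89·4.5)·7.55 − 434.4 = 0 → M_B = 634.5 kip·ft.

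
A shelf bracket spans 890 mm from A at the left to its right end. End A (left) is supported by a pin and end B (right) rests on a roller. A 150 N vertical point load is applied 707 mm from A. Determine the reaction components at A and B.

ΣM about A: B_y·890 − 150·707 = 0 → B_y = 106050/890 = 119.157 ≈ 119.2 N.
ΣF_y = 0: A_y + 119.157 − 150 = 0 → A_y = 30.84 N.
ΣF_x = 0: no horizontal applied forces, so A_x = 0.

A_x = 0, A_y = 30.84 N, B_y = 119.2 N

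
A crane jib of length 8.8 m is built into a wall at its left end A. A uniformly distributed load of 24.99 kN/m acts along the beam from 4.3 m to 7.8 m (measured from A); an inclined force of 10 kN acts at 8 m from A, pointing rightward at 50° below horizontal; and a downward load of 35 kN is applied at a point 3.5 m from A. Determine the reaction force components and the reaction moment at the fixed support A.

Resultant of the distributed load: 24.99 × 3.5 = 87.465 kN at 6.05 m from A.
ΣF_x = 0: A_x + 10·cos50° = 0 → A_x = -6.428 kN.
ΣF_y = 0: A_y − 24.99·3.5 − 10·sin50° − 35 = 0 → A_y = 130.1 kN.
ΣM about A: M_A − (24.99·3.5)·6.05 − 10·sin50°·8 − 35·3.5 = 0 → M_A = 712.9 kN·m.

A_x = -6.428 kN, A_y = 130.1 kN, M_A = 712.9 kN·m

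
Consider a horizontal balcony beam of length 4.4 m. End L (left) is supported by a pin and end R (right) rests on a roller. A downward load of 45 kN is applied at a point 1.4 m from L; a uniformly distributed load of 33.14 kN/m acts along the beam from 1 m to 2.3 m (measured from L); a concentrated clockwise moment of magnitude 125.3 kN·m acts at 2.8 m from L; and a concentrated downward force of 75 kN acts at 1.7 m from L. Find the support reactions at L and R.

Resultant of the distributed load: 33.14 × 1.3 = 43.082 kN at 1.65 m from L.
Taking moments about L: R_y·4.4 − 45·1.4 − (33.14·1.3)·1.65 − 125.3 − 75·1.7 = 0 → R_y = 386.8853/4.4 = 87.9285 ≈ 87.93 kN.
ΣF_y = 0: L_y + 87.9285 − 45 − 33.14·1.3 − 75 = 0 → L_y = 75.15 kN.
ΣF_x = 0: no horizontal applied forces, so L_x = 0.

L_x = 0, L_y = 75.15 kN, R_y = 87.93 kN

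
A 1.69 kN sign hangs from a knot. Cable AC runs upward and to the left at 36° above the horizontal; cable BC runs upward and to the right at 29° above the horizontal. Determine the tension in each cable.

T_AC = 1.631 kN, T_BC = 1.509 kN

ΣF_x = 0: −T_AC·cos36° + T_BC·cos29° = 0 → T_BC = 0.924993·T_AC.
ΣF_y = 0: T_AC·sin36° + T_BC·sin29° = 1.69.
Substitute: T_AC·(0.587785 + 0.924993·0.48481) = 1.69 → T_AC = 1.63091 ≈ 1.631 kN.
Then T_BC = 0.924993 × 1.63091 = 1.509 kN.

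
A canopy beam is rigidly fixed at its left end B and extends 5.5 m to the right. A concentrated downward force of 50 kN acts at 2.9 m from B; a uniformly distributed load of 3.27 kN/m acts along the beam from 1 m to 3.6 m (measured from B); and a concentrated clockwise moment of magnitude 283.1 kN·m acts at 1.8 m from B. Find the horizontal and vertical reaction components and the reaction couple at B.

B_x = 0, B_y = 58.50 kN, M_B = 447.7 kN·m

Resultant of the distributed load: 3.27 × 2.6 = 8.502 kN at 2.3 m from B.
ΣF_x = 0: B_x = 0.
ΣF_y = 0: B_y − 50 − 3.27·2.6 = 0 → B_y = 58.50 kN.
ΣM about B: M_B − 50·2.9 − (3.27·2.6)·2.3 − 283.1 = 0 → M_B = 447.7 kN·m.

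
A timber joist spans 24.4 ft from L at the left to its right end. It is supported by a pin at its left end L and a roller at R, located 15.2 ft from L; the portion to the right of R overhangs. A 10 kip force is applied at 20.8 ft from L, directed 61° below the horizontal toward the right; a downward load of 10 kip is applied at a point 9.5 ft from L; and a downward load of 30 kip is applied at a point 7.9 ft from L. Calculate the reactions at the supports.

ΣM about L: R_y·15.2 − 10·sin61°·20.8 − 10·9.5 − 30·7.9 = 0 → R_y = 513.921/15.2 = 33.8106 ≈ 33.81 kip.
ΣF_y = 0: L_y + 33.8106 − 10·sin61° − 10 − 30 = 0 → L_y = 14.94 kip.
ΣF_x = 0: L_x + 10·cos61° = 0 → L_x = -4.848 kip.

L_x = -4.848 kip, L_y = 14.94 kip, R_y = 33.81 kip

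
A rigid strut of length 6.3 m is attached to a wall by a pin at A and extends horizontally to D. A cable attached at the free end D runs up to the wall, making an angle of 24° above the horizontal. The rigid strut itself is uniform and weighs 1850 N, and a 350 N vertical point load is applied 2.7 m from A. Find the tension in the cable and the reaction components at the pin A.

T = 2643 N, A_x = 2414 N, A_y = 1125 N

ΣM about A: T·sin24°·6.3 − 1850·3.15 − 350·2.7 = 0 → T = 6772.5/(6.3·0.406737) = 2642.99 ≈ 2643 N.
ΣF_x = 0: A_x − T·cos24° = 0 → A_x = 2642.99 × 0.913545 = 2414 N.
ΣF_y = 0: A_y + T·sin24° − 1850 − 350 = 0 → A_y = 2200 − 2642.99 × 0.406737 = 1125 N.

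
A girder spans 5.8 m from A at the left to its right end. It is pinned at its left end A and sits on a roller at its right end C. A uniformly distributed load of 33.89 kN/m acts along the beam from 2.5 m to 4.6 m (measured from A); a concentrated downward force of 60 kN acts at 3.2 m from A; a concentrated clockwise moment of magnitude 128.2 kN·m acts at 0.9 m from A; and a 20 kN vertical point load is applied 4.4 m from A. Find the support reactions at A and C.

A_x = 0, A_y = 37.23 kN, C_y = 113.9 kN

Resultant of the distributed load: 33.89 × 2.1 = 71.169 kN at 3.55 m from A.
ΣM about A: C_y·5.8 − (33.89·2.1)·3.55 − 60·3.2 − 128.2 − 20·4.4 = 0 → C_y = 660.84995/5.8 = 113.94 ≈ 113.9 kN.
ΣF_y = 0: A_y + 113.94 − 33.89·2.1 − 60 − 20 = 0 → A_y = 37.23 kN.
ΣF_x = 0: no horizontal applied forces, so A_x = 0.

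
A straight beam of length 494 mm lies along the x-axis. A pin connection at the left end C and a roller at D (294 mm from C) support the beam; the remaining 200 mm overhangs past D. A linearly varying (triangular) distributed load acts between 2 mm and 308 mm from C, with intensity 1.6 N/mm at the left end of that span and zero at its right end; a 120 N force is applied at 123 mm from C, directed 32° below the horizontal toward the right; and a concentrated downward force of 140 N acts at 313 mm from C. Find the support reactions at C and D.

Resultant of the triangular load: ½ × 1.6 × 306 = 244.8 N, acting at 104 mm from C (one-third of the span from the peak).
Taking moments about C: D_y·294 − (½·1.6·306)·104 − 120·sin32°·123 − 140·313 = 0 → D_y = 77100.8/294 = 262.248 ≈ 262.2 N.
ΣF_y = 0: C_y + 262.248 − ½·1.6·306 − 120·sin32° − 140 = 0 → C_y = 186.1 N.
ΣF_x = 0: C_x + 120·cos32° = 0 → C_x = -101.8 N.

C_x = -101.8 N, C_y = 186.1 N, D_y = 262.2 N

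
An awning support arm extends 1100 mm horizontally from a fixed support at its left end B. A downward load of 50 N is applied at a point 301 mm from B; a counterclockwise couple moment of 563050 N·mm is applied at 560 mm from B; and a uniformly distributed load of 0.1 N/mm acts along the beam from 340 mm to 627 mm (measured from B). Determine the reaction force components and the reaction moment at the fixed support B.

Resultant of the distributed load: 0.1 × 287 = 28.7 N at 483.5 mm from B.
ΣF_x = 0: B_x = 0.
ΣF_y = 0: B_y − 50 − 0.1·287 = 0 → B_y = 78.70 N.
ΣM about B: M_B − 50·301 + 563050 − (0.1·287)·483.5 = 0 → M_B = -534100 N·mm.

B_x = 0, B_y = 78.70 N, M_B = -534100 N·mm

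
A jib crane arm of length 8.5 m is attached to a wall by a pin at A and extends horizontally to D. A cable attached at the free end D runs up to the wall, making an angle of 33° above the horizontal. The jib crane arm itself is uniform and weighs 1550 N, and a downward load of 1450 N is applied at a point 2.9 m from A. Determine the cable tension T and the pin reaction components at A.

ΣM about A: T·sin33°·8.5 − 1550·4.25 − 1450·2.9 = 0 → T = 10792.5/(8.5·0.544639) = 2331.28 ≈ 2331 N.
ΣF_x = 0: A_x − T·cos33° = 0 → A_x = 2331.28 × 0.838671 = 1955 N.
ΣF_y = 0: A_y + T·sin33° − 1550 − 1450 = 0 → A_y = 3000 − 2331.28 × 0.544639 = 1730 N.

T = 2331 N, A_x = 1955 N, A_y = 1730 N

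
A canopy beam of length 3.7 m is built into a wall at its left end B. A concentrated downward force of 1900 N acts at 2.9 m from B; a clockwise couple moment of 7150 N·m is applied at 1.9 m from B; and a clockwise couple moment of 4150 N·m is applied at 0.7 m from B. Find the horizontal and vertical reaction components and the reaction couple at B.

ΣF_x = 0: B_x = 0.
ΣF_y = 0: B_y − 1900 = 0 → B_y = 1900 N.
ΣM about B: M_B − 1900·2.9 − 7150 − 4150 = 0 → M_B = 16810 N·m.

B_x = 0, B_y = 1900 N, M_B = 16810 N·m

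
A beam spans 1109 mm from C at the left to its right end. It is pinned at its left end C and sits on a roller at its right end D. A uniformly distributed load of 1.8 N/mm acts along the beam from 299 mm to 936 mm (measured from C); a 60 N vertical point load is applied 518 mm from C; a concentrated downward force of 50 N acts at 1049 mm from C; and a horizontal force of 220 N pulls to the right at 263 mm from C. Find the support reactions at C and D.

C_x = -220.0 N, C_y = 542.8 N, D_y = 713.8 N

Resultant of the distributed load: 1.8 × 637 = 1146.6 N at 617.5 mm from C.
ΣM about C: D_y·1109 − (1.8·637)·617.5 − 60·518 − 50·1049 = 0 → D_y = 791555.5/1109 = 713.756 ≈ 713.8 N.
ΣF_y = 0: C_y + 713.756 − 1.8·637 − 60 − 50 = 0 → C_y = 542.8 N.
ΣF_x = 0: C_x + 220 = 0 → C_x = -220.0 N.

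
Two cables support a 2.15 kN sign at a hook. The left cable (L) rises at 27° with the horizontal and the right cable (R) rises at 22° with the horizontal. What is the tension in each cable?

ΣF_x = 0: −T_L·cos27° + T_R·cos22° = 0 → T_R = 0.960981·T_L.
ΣF_y = 0: T_L·sin27° + T_R·sin22° = 2.15.
Substitute: T_L·(0.45399 + 0.960981·0.374607) = 2.15 → T_L = 2.64134 ≈ 2.641 kN.
Then T_R = 0.960981 × 2.64134 = 2.538 kN.

T_L = 2.641 kN, T_R = 2.538 kN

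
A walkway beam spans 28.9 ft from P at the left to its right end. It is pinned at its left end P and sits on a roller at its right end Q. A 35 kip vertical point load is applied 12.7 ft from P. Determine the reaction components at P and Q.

Taking moments about P: Q_y·28.9 − 35·12.7 = 0 → Q_y = 444.5/28.9 = 15.3806 ≈ 15.38 kip.
ΣF_y = 0: P_y + 15.3806 − 35 = 0 → P_y = 19.62 kip.
ΣF_x = 0: no horizontal applied forces, so P_x = 0.

P_x = 0, P_y = 19.62 kip, Q_y = 15.38 kip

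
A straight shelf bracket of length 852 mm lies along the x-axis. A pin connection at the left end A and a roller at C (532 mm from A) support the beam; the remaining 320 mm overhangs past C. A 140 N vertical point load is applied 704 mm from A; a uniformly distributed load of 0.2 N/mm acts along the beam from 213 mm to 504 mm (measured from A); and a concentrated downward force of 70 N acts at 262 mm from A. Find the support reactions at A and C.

A_x = 0, A_y = 9.244 N, C_y = 259.0 N

Resultant of the distributed load: 0.2 × 291 = 58.2 N at 358.5 mm from A.
Moments about A: C_y·532 − 140·704 − (0.2·291)·358.5 − 70·262 = 0 → C_y = 137764.7/532 = 258.956 ≈ 259.0 N.
ΣF_y = 0: A_y + 258.956 − 140 − 0.2·291 − 70 = 0 → A_y = 9.244 N.
ΣF_x = 0: no horizontal applied forces, so A_x = 0.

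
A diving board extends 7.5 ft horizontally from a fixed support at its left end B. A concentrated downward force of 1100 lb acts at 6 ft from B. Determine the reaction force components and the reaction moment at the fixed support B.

B_x = 0, B_y = 1100 lb, M_B = 6600 lb·ft

ΣF_x = 0: B_x = 0.
ΣF_y = 0: B_y − 1100 = 0 → B_y = 1100 lb.
ΣM about B: M_B − 1100·6 = 0 → M_B = 6600 lb·ft.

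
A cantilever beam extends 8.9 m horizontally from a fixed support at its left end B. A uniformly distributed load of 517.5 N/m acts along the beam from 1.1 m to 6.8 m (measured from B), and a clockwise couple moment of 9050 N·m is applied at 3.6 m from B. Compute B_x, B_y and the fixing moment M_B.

B_x = 0, B_y = 2950 N, M_B = 20700 N·m

Resultant of the distributed load: 517.5 × 5.7 = 2949.75 N at 3.95 m from B.
ΣF_x = 0: B_x = 0.
ΣF_y = 0: B_y − 517.5·5.7 = 0 → B_y = 2950 N.
ΣM about B: M_B − (517.5·5.7)·3.95 − 9050 = 0 → M_B = 20700 N·m.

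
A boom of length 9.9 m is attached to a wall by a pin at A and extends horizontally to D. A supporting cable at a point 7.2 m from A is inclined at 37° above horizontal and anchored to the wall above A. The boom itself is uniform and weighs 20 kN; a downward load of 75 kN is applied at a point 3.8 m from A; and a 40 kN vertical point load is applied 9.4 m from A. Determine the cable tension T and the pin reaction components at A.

T = 175.4 kN, A_x = 140.1 kN, A_y = 29.44 kN

ΣM about A: T·sin37°·7.2 − 20·4.95 − 75·3.8 − 40·9.4 = 0 → T = 760/(7.2·0.601815) = 175.395 ≈ 175.4 kN.
ΣF_x = 0: A_x − T·cos37° = 0 → A_x = 175.395 × 0.798636 = 140.1 kN.
ΣF_y = 0: A_y + T·sin37° − 20 − 75 − 40 = 0 → A_y = 135 − 175.395 × 0.601815 = 29.44 kN.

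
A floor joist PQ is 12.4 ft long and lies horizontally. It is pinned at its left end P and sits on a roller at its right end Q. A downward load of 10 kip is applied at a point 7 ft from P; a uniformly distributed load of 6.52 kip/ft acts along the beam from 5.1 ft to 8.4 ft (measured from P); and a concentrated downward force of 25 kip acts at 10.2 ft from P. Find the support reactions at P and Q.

Resultant of the distributed load: 6.52 × 3.3 = 21.516 kip at 6.75 ft from P.
Taking moments about P: Q_y·12.4 − 10·7 − (6.52·3.3)·6.75 − 25·10.2 = 0 → Q_y = 470.233/12.4 = 37.922 ≈ 37.92 kip.
ΣF_y = 0: P_y + 37.922 − 10 − 6.52·3.3 − 25 = 0 → P_y = 18.59 kip.
ΣF_x = 0: no horizontal applied forces, so P_x = 0.

P_x = 0, P_y = 18.59 kip, Q_y = 37.92 kip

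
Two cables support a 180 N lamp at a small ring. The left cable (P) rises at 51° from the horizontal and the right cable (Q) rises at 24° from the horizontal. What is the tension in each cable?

T_P = 170.2 N, T_Q = 117.3 N

ΣF_x = 0: −T_P·cos51° + T_Q·cos24° = 0 → T_Q = 0.688877·T_P.
ΣF_y = 0: T_P·sin51° + T_Q·sin24° = 180.
Substitute: T_P·(0.777146 + 0.688877·0.406737) = 180 → T_P = 170.239 ≈ 170.2 N.
Then T_Q = 0.688877 × 170.239 = 117.3 N.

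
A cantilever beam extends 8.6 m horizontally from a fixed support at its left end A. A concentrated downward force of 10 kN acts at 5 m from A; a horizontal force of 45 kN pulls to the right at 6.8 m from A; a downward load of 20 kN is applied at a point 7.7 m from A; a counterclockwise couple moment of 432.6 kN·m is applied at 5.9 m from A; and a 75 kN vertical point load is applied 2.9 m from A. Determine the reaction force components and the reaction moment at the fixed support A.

A_x = -45.00 kN, A_y = 105.0 kN, M_A = -11.10 kN·m

ΣF_x = 0: A_x + 45 = 0 → A_x = -45.00 kN.
ΣF_y = 0: A_y − 10 − 20 − 75 = 0 → A_y = 105.0 kN.
ΣM about A: M_A − 10·5 − 20·7.7 + 432.6 − 75·2.9 = 0 → M_A = -11.10 kN·m.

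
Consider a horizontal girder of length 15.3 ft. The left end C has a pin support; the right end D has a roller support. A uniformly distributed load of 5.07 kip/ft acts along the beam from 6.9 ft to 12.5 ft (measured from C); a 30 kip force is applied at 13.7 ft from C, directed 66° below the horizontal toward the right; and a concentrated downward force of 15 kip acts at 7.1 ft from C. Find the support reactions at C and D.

Resultant of the distributed load: 5.07 × 5.6 = 28.392 kip at 9.7 ft from C.
ΣM about C: D_y·15.3 − (5.07·5.6)·9.7 − 30·sin66°·13.7 − 15·7.1 = 0 → D_y = 757.37/15.3 = 49.5013 ≈ 49.50 kip.
ΣF_y = 0: C_y + 49.5013 − 5.07·5.6 − 30·sin66° − 15 = 0 → C_y = 21.30 kip.
ΣF_x = 0: C_x + 30·cos66° = 0 → C_x = -12.20 kip.

C_x = -12.20 kip, C_y = 21.30 kip, D_y = 49.50 kip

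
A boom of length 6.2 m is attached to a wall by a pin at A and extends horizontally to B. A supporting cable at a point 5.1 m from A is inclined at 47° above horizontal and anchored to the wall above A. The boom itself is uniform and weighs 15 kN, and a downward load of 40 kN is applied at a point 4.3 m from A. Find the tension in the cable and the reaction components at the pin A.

T = 58.58 kN, A_x = 39.95 kN, A_y = 12.16 kN

ΣM about A: T·sin47°·5.1 − 15·3.1 − 40·4.3 = 0 → T = 218.5/(5.1·0.731354) = 58.5806 ≈ 58.58 kN.
ΣF_x = 0: A_x − T·cos47° = 0 → A_x = 58.5806 × 0.681998 = 39.95 kN.
ΣF_y = 0: A_y + T·sin47° − 15 − 40 = 0 → A_y = 55 − 58.5806 × 0.731354 = 12.16 kN.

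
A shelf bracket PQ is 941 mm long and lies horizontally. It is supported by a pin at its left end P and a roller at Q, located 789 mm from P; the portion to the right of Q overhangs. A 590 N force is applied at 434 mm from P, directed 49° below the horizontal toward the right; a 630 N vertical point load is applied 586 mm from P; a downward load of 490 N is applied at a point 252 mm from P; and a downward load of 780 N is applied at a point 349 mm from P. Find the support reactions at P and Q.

P_x = -387.1 N, P_y = 1131 N, Q_y = 1214 N

Taking moments about P: Q_y·789 − 590·sin49°·434 − 630·586 − 490·252 − 780·349 = 0 → Q_y = 958131/789 = 1214.36 ≈ 1214 N.
ΣF_y = 0: P_y + 1214.36 − 590·sin49° − 630 − 490 − 780 = 0 → P_y = 1131 N.
ΣF_x = 0: P_x + 590·cos49° = 0 → P_x = -387.1 N.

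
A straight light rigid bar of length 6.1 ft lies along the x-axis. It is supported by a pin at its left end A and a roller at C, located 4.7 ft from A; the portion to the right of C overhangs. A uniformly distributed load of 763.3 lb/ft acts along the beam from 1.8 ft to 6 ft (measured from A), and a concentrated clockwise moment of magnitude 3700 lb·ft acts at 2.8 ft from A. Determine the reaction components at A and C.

Resultant of the distributed load: 763.3 × 4.2 = 3205.86 lb at 3.9 ft from A.
Moments about A: C_y·4.7 − (763.3·4.2)·3.9 − 3700 = 0 → C_y = 16202.854/4.7 = 3447.42 ≈ 3447 lb.
ΣF_y = 0: A_y + 3447.42 − 763.3·4.2 = 0 → A_y = -241.6 lb.
ΣF_x = 0: no horizontal applied forces, so A_x = 0.

A_x = 0, A_y = -241.6 lb, C_y = 3447 lb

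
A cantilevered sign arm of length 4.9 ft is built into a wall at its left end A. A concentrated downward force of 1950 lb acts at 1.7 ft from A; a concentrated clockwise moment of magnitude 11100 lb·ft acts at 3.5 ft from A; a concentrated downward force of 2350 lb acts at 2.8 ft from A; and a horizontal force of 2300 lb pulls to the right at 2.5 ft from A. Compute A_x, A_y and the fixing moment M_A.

A_x = -2300 lb, A_y = 4300 lb, M_A = 21000 lb·ft

ΣF_x = 0: A_x + 2300 = 0 → A_x = -2300 lb.
ΣF_y = 0: A_y − 1950 − 2350 = 0 → A_y = 4300 lb.
ΣM about A: M_A − 1950·1.7 − 11100 − 2350·2.8 = 0 → M_A = 21000 lb·ft.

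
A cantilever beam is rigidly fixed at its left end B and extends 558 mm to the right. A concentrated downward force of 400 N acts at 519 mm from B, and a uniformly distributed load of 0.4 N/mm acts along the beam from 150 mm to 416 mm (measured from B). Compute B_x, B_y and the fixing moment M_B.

B_x = 0, B_y = 506.4 N, M_B = 237700 N·mm

Resultant of the distributed load: 0.4 × 266 = 106.4 N at 283 mm from B.
ΣF_x = 0: B_x = 0.
ΣF_y = 0: B_y − 400 − 0.4·266 = 0 → B_y = 506.4 N.
ΣM about B: M_B − 400·519 − (0.4·266)·283 = 0 → M_B = 237700 N·mm.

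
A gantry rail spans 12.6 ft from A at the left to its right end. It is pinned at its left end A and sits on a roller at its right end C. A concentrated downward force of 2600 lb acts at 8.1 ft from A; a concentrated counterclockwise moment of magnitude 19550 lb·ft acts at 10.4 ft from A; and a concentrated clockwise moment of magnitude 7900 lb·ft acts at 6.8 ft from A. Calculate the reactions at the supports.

Taking moments about A: C_y·12.6 − 2600·8.1 + 19550 − 7900 = 0 → C_y = 9410/12.6 = 746.825 ≈ 746.8 lb.
ΣF_y = 0: A_y + 746.825 − 2600 = 0 → A_y = 1853 lb.
ΣF_x = 0: no horizontal applied forces, so A_x = 0.

A_x = 0, A_y = 1853 lb, C_y = 746.8 lb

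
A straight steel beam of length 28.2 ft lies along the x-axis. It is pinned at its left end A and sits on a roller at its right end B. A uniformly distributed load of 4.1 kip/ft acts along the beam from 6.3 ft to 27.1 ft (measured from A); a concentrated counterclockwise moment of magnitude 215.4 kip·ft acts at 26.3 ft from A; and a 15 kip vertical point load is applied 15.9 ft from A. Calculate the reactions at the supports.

Resultant of the distributed load: 4.1 × 20.8 = 85.28 kip at 16.7 ft from A.
Moments about A: B_y·28.2 − (4.1·20.8)·16.7 + 215.4 − 15·15.9 = 0 → B_y = 1447.276/28.2 = 51.3218 ≈ 51.32 kip.
ΣF_y = 0: A_y + 51.3218 − 4.1·20.8 − 15 = 0 → A_y = 48.96 kip.
ΣF_x = 0: no horizontal applied forces, so A_x = 0.

A_x = 0, A_y = 48.96 kip, B_y = 51.32 kip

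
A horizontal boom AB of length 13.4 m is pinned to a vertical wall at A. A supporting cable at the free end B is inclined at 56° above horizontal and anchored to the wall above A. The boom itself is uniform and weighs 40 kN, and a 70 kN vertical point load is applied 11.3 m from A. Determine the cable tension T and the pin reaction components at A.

T = 95.33 kN, A_x = 53.31 kN, A_y = 30.97 kN

ΣM about A: T·sin56°·13.4 − 40·6.7 − 70·11.3 = 0 → T = 1059/(13.4·0.829038) = 95.3272 ≈ 95.33 kN.
ΣF_x = 0: A_x − T·cos56° = 0 → A_x = 95.3272 × 0.559193 = 53.31 kN.
ΣF_y = 0: A_y + T·sin56° − 40 − 70 = 0 → A_y = 110 − 95.3272 × 0.829038 = 30.97 kN.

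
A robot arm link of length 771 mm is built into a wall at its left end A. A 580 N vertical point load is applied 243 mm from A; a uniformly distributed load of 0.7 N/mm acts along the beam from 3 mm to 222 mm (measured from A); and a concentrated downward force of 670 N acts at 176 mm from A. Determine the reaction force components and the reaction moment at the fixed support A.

Resultant of the distributed load: 0.7 × 219 = 153.3 N at 112.5 mm from A.
ΣF_x = 0: A_x = 0.
ΣF_y = 0: A_y − 580 − 0.7·219 − 670 = 0 → A_y = 1403 N.
ΣM about A: M_A − 580·243 − (0.7·219)·112.5 − 670·176 = 0 → M_A = 276100 N·mm.

A_x = 0, A_y = 1403 N, M_A = 276100 N·mm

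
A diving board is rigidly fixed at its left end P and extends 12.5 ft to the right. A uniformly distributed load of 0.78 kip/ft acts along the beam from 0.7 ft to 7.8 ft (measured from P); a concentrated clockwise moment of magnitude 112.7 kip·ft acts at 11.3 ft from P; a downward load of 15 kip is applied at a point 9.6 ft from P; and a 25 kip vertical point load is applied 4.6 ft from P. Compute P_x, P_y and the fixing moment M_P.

P_x = 0, P_y = 45.54 kip, M_P = 395.2 kip·ft

Resultant of the distributed load: 0.78 × 7.1 = 5.538 kip at 4.25 ft from P.
ΣF_x = 0: P_x = 0.
ΣF_y = 0: P_y − 0.78·7.1 − 15 − 25 = 0 → P_y = 45.54 kip.
ΣM about P: M_P − (0.78·7.1)·4.25 − 112.7 − 15·9.6 − 25·4.6 = 0 → M_P = 395.2 kip·ft.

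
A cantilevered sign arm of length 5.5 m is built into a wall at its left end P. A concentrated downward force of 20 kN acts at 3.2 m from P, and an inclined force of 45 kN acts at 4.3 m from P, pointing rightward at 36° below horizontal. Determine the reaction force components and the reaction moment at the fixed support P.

P_x = -36.41 kN, P_y = 46.45 kN, M_P = 177.7 kN·m

ΣF_x = 0: P_x + 45·cos36° = 0 → P_x = -36.41 kN.
ΣF_y = 0: P_y − 20 − 45·sin36° = 0 → P_y = 46.45 kN.
ΣM about P: M_P − 20·3.2 − 45·sin36°·4.3 = 0 → M_P = 177.7 kN·m.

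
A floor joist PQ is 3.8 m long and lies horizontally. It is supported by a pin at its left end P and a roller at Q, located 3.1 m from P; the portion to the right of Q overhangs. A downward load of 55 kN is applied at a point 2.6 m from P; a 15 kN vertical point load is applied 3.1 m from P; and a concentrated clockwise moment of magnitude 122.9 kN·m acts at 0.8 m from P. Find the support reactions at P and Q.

ΣM about P: Q_y·3.1 − 55·2.6 − 15·3.1 − 122.9 = 0 → Q_y = 312.4/3.1 = 100.774 ≈ 100.8 kN.
ΣF_y = 0: P_y + 100.774 − 55 − 15 = 0 → P_y = -30.77 kN.
ΣF_x = 0: no horizontal applied forces, so P_x = 0.

P_x = 0, P_y = -30.77 kN, Q_y = 100.8 kN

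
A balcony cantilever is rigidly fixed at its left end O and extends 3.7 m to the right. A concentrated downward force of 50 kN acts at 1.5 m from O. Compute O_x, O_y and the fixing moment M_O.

O_x = 0, O_y = 50.00 kN, M_O = 75.00 kN·m

ΣF_x = 0: O_x = 0.
ΣF_y = 0: O_y − 50 = 0 → O_y = 50.00 kN.
ΣM about O: M_O − 50·1.5 = 0 → M_O = 75.00 kN·m.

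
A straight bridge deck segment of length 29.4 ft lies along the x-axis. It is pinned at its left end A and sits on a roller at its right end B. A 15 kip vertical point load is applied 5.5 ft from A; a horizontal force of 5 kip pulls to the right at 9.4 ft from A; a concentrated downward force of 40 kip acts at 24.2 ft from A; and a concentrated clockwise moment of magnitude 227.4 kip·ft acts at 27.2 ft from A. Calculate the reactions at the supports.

A_x = -5.000 kip, A_y = 11.53 kip, B_y = 43.47 kip

ΣM about A: B_y·29.4 − 15·5.5 − 40·24.2 − 227.4 = 0 → B_y = 1277.9/29.4 = 43.466 ≈ 43.47 kip.
ΣF_y = 0: A_y + 43.466 − 15 − 40 = 0 → A_y = 11.53 kip.
ΣF_x = 0: A_x + 5 = 0 → A_x = -5.000 kip.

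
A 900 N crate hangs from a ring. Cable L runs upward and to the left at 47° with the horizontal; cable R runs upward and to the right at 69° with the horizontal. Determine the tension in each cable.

ΣF_x = 0: −T_L·cos47° + T_R·cos69° = 0 → T_R = 1.90307·T_L.
ΣF_y = 0: T_L·sin47° + T_R·sin69° = 900.
Substitute: T_L·(0.731354 + 1.90307·0.93358) = 900 → T_L = 358.849 ≈ 358.8 N.
Then T_R = 1.90307 × 358.849 = 682.9 N.

T_L = 358.8 N, T_R = 682.9 N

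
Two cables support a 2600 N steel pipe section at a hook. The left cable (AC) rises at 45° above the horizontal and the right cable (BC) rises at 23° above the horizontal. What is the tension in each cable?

ΣF_x = 0: −T_AC·cos45° + T_BC·cos23° = 0 → T_BC = 0.768173·T_AC.
ΣF_y = 0: T_AC·sin45° + T_BC·sin23° = 2600.
Substitute: T_AC·(0.707107 + 0.768173·0.390731) = 2600 → T_AC = 2581.27 ≈ 2581 N.
Then T_BC = 0.768173 × 2581.27 = 1983 N.

T_AC = 2581 N, T_BC = 1983 N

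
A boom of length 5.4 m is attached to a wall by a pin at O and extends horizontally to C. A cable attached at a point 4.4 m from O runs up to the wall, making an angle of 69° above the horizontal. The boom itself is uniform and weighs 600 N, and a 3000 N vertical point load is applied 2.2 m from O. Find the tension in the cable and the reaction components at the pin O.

ΣM about O: T·sin69°·4.4 − 600·2.7 − 3000·2.2 = 0 → T = 8220/(4.4·0.93358) = 2001.09 ≈ 2001 N.
ΣF_x = 0: O_x − T·cos69° = 0 → O_x = 2001.09 × 0.358368 = 717.1 N.
ΣF_y = 0: O_y + T·sin69° − 600 − 3000 = 0 → O_y = 3600 − 2001.09 × 0.93358 = 1732 N.

T = 2001 N, O_x = 717.1 N, O_y = 1732 N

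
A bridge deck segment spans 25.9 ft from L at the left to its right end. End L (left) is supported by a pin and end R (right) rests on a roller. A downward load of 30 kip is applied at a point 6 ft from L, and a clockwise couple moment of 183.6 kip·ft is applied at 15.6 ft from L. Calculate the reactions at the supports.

Moments about L: R_y·25.9 − 30·6 − 183.6 = 0 → R_y = 363.6/25.9 = 14.0386 ≈ 14.04 kip.
ΣF_y = 0: L_y + 14.0386 − 30 = 0 → L_y = 15.96 kip.
ΣF_x = 0: no horizontal applied forces, so L_x = 0.

L_x = 0, L_y = 15.96 kip, R_y = 14.04 kip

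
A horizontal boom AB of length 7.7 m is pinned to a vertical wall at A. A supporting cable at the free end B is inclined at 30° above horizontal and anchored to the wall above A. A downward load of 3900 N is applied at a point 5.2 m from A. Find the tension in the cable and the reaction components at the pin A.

T = 5268 N, A_x = 4562 N, A_y = 1266 N

ΣM about A: T·sin30°·7.7 − 3900·5.2 = 0 → T = 20280/(7.7·0.5) = 5267.53 ≈ 5268 N.
ΣF_x = 0: A_x − T·cos30° = 0 → A_x = 5267.53 × 0.866025 = 4562 N.
ΣF_y = 0: A_y + T·sin30° − 3900 = 0 → A_y = 3900 − 5267.53 × 0.5 = 1266 N.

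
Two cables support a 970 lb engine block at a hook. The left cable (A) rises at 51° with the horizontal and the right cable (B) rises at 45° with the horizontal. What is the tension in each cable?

T_A = 689.7 lb, T_B = 613.8 lb

ΣF_x = 0: −T_A·cos51° + T_B·cos45° = 0 → T_B = 0.889993·T_A.
ΣF_y = 0: T_A·sin51° + T_B·sin45° = 970.
Substitute: T_A·(0.777146 + 0.889993·0.707107) = 970 → T_A = 689.672 ≈ 689.7 lb.
Then T_B = 0.889993 × 689.672 = 613.8 lb.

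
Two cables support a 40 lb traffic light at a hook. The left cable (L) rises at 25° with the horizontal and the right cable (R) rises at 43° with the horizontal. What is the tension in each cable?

T_L = 31.55 lb, T_R = 39.10 lb

ΣF_x = 0: −T_L·cos25° + T_R·cos43° = 0 → T_R = 1.23922·T_L.
ΣF_y = 0: T_L·sin25° + T_R·sin43° = 40.
Substitute: T_L·(0.422618 + 1.23922·0.681998) = 40 → T_L = 31.5516 ≈ 31.55 lb.
Then T_R = 1.23922 × 31.5516 = 39.10 lb.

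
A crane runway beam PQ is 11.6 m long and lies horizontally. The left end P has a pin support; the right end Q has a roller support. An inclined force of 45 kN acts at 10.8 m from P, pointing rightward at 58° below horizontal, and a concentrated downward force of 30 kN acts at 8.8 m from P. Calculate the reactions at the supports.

Moments about P: Q_y·11.6 − 45·sin58°·10.8 − 30·8.8 = 0 → Q_y = 676.151/11.6 = 58.2889 ≈ 58.29 kN.
ΣF_y = 0: P_y + 58.2889 − 45·sin58° − 30 = 0 → P_y = 9.873 kN.
ΣF_x = 0: P_x + 45·cos58° = 0 → P_x = -23.85 kN.

P_x = -23.85 kN, P_y = 9.873 kN, Q_y = 58.29 kN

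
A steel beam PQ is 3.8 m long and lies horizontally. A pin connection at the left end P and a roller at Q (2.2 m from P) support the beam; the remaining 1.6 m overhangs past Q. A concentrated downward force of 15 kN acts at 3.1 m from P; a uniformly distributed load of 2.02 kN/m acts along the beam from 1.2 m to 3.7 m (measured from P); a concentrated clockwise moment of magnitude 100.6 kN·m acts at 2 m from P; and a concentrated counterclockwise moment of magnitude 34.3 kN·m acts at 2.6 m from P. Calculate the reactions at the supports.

Resultant of the distributed load: 2.02 × 2.5 = 5.05 kN at 2.45 m from P.
Moments about P: Q_y·2.2 − 15·3.1 − (2.02·2.5)·2.45 − 100.6 + 34.3 = 0 → Q_y = 125.1725/2.2 = 56.8966 ≈ 56.90 kN.
ΣF_y = 0: P_y + 56.8966 − 15 − 2.02·2.5 = 0 → P_y = -36.85 kN.
ΣF_x = 0: no horizontal applied forces, so P_x = 0.

P_x = 0, P_y = -36.85 kN, Q_y = 56.90 kN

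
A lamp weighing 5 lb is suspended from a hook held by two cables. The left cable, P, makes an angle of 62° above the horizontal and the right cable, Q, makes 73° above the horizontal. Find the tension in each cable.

ΣF_x = 0: −T_P·cos62° + T_Q·cos73° = 0 → T_Q = 1.60574·T_P.
ΣF_y = 0: T_P·sin62° + T_Q·sin73° = 5.
Substitute: T_P·(0.882948 + 1.60574·0.956305) = 5 → T_P = 2.06738 ≈ 2.067 lb.
Then T_Q = 1.60574 × 2.06738 = 3.320 lb.

T_P = 2.067 lb, T_Q = 3.320 lb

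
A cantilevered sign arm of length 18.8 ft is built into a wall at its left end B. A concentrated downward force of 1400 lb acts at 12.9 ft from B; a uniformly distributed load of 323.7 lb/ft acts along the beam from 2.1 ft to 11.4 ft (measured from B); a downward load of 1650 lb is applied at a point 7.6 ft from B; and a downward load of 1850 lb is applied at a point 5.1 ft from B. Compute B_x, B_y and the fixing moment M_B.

Resultant of the distributed load: 323.7 × 9.3 = 3010.41 lb at 6.75 ft from B.
ΣF_x = 0: B_x = 0.
ΣF_y = 0: B_y − 1400 − 323.7·9.3 − 1650 − 1850 = 0 → B_y = 7910 lb.
ΣM about B: M_B − 1400·12.9 − (323.7·9.3)·6.75 − 1650·7.6 − 1850·5.1 = 0 → M_B = 60360 lb·ft.

B_x = 0, B_y = 7910 lb, M_B = 60360 lb·ft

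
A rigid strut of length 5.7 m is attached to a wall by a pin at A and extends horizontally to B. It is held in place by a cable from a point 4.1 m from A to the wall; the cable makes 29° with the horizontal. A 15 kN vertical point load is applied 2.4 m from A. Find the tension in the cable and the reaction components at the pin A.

T = 18.11 kN, A_x = 15.84 kN, A_y = 6.220 kN

ΣM about A: T·sin29°·4.1 − 15·2.4 = 0 → T = 36/(4.1·0.48481) = 18.1112 ≈ 18.11 kN.
ΣF_x = 0: A_x − T·cos29° = 0 → A_x = 18.1112 × 0.87462 = 15.84 kN.
ΣF_y = 0: A_y + T·sin29° − 15 = 0 → A_y = 15 − 18.1112 × 0.48481 = 6.220 kN.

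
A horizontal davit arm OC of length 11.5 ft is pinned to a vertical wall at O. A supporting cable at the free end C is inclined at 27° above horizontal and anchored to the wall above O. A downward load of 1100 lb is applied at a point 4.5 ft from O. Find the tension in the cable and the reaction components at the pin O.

T = 948.1 lb, O_x = 844.8 lb, O_y = 669.6 lb

ΣM about O: T·sin27°·11.5 − 1100·4.5 = 0 → T = 4950/(11.5·0.45399) = 948.115 ≈ 948.1 lb.
ΣF_x = 0: O_x − T·cos27° = 0 → O_x = 948.115 × 0.891007 = 844.8 lb.
ΣF_y = 0: O_y + T·sin27° − 1100 = 0 → O_y = 1100 − 948.115 × 0.45399 = 669.6 lb.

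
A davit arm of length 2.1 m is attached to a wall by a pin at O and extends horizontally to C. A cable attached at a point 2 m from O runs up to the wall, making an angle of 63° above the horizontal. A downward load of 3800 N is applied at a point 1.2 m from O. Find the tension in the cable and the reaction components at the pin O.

T = 2559 N, O_x = 1162 N, O_y = 1520 N

ΣM about O: T·sin63°·2 − 3800·1.2 = 0 → T = 4560/(2·0.891007) = 2558.9 ≈ 2559 N.
ΣF_x = 0: O_x − T·cos63° = 0 → O_x = 2558.9 × 0.45399 = 1162 N.
ΣF_y = 0: O_y + T·sin63° − 3800 = 0 → O_y = 3800 − 2558.9 × 0.891007 = 1520 N.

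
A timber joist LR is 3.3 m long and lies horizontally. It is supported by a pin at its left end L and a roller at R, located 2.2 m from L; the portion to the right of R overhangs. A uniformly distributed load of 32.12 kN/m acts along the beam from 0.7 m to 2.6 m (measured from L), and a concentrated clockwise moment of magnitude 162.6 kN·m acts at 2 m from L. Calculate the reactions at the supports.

Resultant of the distributed load: 32.12 × 1.9 = 61.028 kN at 1.65 m from L.
Taking moments about L: R_y·2.2 − (32.12·1.9)·1.65 − 162.6 = 0 → R_y = 263.2962/2.2 = 119.68 ≈ 119.7 kN.
ΣF_y = 0: L_y + 119.68 − 32.12·1.9 = 0 → L_y = -58.65 kN.
ΣF_x = 0: no horizontal applied forces, so L_x = 0.

L_x = 0, L_y = -58.65 kN, R_y = 119.7 kN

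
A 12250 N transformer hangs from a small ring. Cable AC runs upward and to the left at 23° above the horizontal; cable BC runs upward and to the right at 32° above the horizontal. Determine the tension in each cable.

T_AC = 12680 N, T_BC = 13770 N

ΣF_x = 0: −T_AC·cos23° + T_BC·cos32° = 0 → T_BC = 1.08544·T_AC.
ΣF_y = 0: T_AC·sin23° + T_BC·sin32° = 12250.
Substitute: T_AC·(0.390731 + 1.08544·0.529919) = 12250 → T_AC = 12682.1 ≈ 12680 N.
Then T_BC = 1.08544 × 12682.1 = 13770 N.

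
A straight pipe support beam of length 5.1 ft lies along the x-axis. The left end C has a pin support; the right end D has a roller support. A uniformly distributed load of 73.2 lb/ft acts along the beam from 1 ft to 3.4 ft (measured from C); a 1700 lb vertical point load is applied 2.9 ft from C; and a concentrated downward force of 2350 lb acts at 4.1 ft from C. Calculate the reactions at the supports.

C_x = 0, C_y = 1294 lb, D_y = 2932 lb

Resultant of the distributed load: 73.2 × 2.4 = 175.68 lb at 2.2 ft from C.
Taking moments about C: D_y·5.1 − (73.2·2.4)·2.2 − 1700·2.9 − 2350·4.1 = 0 → D_y = 14951.496/5.1 = 2931.67 ≈ 2932 lb.
ΣF_y = 0: C_y + 2931.67 − 73.2·2.4 − 1700 − 2350 = 0 → C_y = 1294 lb.
ΣF_x = 0: no horizontal applied forces, so C_x = 0.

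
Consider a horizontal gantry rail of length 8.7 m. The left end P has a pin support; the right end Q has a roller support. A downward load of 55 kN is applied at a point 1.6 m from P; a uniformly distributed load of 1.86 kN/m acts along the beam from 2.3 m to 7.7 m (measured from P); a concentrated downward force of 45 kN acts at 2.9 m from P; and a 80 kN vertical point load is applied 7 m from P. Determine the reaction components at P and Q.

Resultant of the distributed load: 1.86 × 5.4 = 10.044 kN at 5 m from P.
Moments about P: Q_y·8.7 − 55·1.6 − (1.86·5.4)·5 − 45·2.9 − 80·7 = 0 → Q_y = 828.72/8.7 = 95.2552 ≈ 95.26 kN.
ΣF_y = 0: P_y + 95.2552 − 55 − 1.86·5.4 − 45 − 80 = 0 → P_y = 94.79 kN.
ΣF_x = 0: no horizontal applied forces, so P_x = 0.

P_x = 0, P_y = 94.79 kN, Q_y = 95.26 kN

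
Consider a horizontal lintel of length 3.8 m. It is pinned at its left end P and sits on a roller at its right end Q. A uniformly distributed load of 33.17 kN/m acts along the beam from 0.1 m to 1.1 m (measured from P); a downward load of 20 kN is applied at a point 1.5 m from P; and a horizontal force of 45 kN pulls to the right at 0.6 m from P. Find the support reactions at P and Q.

P_x = -45.00 kN, P_y = 40.04 kN, Q_y = 13.13 kN

Resultant of the distributed load: 33.17 × 1 = 33.17 kN at 0.6 m from P.
Moments about P: Q_y·3.8 − (33.17·1)·0.6 − 20·1.5 = 0 → Q_y = 49.902/3.8 = 13.1321 ≈ 13.13 kN.
ΣF_y = 0: P_y + 13.1321 − 33.17·1 − 20 = 0 → P_y = 40.04 kN.
ΣF_x = 0: P_x + 45 = 0 → P_x = -45.00 kN.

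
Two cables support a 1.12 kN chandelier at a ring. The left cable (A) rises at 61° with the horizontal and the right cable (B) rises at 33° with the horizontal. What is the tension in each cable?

ΣF_x = 0: −T_A·cos61° + T_B·cos33° = 0 → T_B = 0.578069·T_A.
ΣF_y = 0: T_A·sin61° + T_B·sin33° = 1.12.
Substitute: T_A·(0.87462 + 0.578069·0.544639) = 1.12 → T_A = 0.941605 ≈ 0.9416 kN.
Then T_B = 0.578069 × 0.941605 = 0.5443 kN.

T_A = 0.9416 kN, T_B = 0.5443 kN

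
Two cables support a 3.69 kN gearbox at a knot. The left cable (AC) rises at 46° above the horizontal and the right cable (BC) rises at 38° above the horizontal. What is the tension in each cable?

ΣF_x = 0: −T_AC·cos46° + T_BC·cos38° = 0 → T_BC = 0.881534·T_AC.
ΣF_y = 0: T_AC·sin46° + T_BC·sin38° = 3.69.
Substitute: T_AC·(0.71934 + 0.881534·0.615661) = 3.69 → T_AC = 2.92378 ≈ 2.924 kN.
Then T_BC = 0.881534 × 2.92378 = 2.577 kN.

T_AC = 2.924 kN, T_BC = 2.577 kN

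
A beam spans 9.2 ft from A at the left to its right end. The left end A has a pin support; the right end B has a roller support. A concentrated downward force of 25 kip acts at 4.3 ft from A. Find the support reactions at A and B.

A_x = 0, A_y = 13.32 kip, B_y = 11.68 kip

Taking moments about A: B_y·9.2 − 25·4.3 = 0 → B_y = 107.5/9.2 = 11.6848 ≈ 11.68 kip.
ΣF_y = 0: A_y + 11.6848 − 25 = 0 → A_y = 13.32 kip.
ΣF_x = 0: no horizontal applied forces, so A_x = 0.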